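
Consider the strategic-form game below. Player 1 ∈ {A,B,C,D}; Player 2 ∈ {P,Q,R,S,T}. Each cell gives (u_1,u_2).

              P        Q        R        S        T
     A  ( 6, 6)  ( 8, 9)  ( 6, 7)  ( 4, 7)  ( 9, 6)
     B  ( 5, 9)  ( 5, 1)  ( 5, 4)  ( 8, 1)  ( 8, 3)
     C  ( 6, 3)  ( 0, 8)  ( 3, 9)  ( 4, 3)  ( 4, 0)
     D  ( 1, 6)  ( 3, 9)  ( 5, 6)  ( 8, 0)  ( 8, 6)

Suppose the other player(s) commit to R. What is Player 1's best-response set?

argmax u_1 = {A}

u_1(A vs R) = 6
u_1(B vs R) = 5
u_1(C vs R) = 3
u_1(D vs R) = 5
max payoff 6 at {A}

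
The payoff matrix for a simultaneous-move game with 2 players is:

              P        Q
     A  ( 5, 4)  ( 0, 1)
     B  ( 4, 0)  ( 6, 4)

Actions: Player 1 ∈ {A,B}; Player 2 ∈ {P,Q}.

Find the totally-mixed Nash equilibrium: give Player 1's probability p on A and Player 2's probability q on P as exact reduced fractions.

P1 indiff ⇒ q·5+(1-q)·0 = q·4+(1-q)·6 ⇒ q(1) = (1-q)(6) ⇒ q = 6/7
P2 indiff ⇒ p·4+(1-p)·0 = p·1+(1-p)·4 ⇒ p(3) = (1-p)(4) ⇒ p = 4/7

p=4/7, q=6/7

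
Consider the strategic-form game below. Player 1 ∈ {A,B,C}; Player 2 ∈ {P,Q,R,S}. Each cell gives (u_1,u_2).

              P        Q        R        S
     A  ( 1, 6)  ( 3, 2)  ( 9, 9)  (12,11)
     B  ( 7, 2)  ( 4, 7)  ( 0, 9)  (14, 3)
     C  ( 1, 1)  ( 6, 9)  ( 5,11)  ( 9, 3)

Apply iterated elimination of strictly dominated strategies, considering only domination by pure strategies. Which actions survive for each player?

Survivors P1:{A,B} P2:{R,S}

P2 drop P (R beats it: A:9>6 B:9>2 C:11>1)
P2 drop Q (R beats it: A:9>2 B:9>7 C:11>9)
P1 drop C (A beats it: R:9>5 S:12>9)
P1→{A,B} P2→{R,S}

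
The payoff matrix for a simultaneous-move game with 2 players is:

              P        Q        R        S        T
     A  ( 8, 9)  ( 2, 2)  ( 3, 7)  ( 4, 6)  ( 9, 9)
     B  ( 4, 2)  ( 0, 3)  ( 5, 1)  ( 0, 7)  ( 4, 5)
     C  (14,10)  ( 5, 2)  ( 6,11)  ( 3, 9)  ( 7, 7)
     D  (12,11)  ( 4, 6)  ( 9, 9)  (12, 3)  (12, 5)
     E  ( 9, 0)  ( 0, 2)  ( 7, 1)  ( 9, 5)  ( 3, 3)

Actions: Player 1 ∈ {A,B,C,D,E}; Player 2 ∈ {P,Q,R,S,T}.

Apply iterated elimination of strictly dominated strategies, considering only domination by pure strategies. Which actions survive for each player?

Remaining: P1:{C,D} P2:{P,R}

P1 drop A (D beats it: P:12>8 Q:4>2 R:9>3 S:12>4 T:12>9)
P1 drop B (C beats it: P:14>4 Q:5>0 R:6>5 S:3>0 T:7>4)
P1 drop E (D beats it: P:12>9 Q:4>0 R:9>7 S:12>9 T:12>3)
P2 drop Q (P beats it: C:10>2 D:11>6)
P2 drop S (P beats it: C:10>9 D:11>3)
P2 drop T (P beats it: C:10>7 D:11>5)
P1→{C,D} P2→{P,R}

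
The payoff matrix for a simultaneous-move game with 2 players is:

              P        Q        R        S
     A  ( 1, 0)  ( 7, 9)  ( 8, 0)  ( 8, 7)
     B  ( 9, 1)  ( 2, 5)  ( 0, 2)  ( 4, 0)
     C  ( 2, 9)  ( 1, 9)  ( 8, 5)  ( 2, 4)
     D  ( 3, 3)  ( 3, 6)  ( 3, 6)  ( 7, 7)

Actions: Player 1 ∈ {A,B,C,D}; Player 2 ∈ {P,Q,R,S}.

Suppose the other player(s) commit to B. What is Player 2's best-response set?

BR_2 = {Q}

u_2(P vs B) = 1
u_2(Q vs B) = 5
u_2(R vs B) = 2
u_2(S vs B) = 0
max payoff 5 at {Q}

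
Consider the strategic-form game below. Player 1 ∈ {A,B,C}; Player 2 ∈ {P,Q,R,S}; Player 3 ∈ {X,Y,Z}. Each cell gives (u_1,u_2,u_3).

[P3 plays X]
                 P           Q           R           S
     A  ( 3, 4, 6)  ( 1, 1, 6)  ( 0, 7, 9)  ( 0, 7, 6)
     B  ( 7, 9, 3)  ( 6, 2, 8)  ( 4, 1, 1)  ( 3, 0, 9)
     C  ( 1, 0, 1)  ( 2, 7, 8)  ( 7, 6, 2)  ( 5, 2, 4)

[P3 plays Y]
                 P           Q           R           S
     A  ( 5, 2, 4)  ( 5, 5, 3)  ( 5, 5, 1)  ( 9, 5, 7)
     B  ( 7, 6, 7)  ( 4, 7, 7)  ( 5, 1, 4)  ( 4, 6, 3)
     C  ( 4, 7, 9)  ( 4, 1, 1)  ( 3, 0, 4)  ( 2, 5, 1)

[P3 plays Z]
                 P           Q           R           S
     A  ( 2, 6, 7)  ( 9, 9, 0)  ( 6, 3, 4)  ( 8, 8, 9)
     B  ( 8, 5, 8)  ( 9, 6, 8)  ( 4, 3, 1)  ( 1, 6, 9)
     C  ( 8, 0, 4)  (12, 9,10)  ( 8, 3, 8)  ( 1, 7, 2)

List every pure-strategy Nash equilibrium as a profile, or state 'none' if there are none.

(A,P,X): not NE [P1→B gives 7>3; P2→S gives 7>4; P3→Z gives 7>6]
(A,P,Y): not NE [P1→B gives 7>5; P2→S gives 5>2; P3→Z gives 7>4]
(A,P,Z): not NE [P1→C gives 8>2; P2→Q gives 9>6]
(A,Q,X): not NE [P1→B gives 6>1; P2→S gives 7>1]
(A,Q,Y): not NE [P3→X gives 6>3]
(A,Q,Z): not NE [P1→C gives 12>9; P3→X gives 6>0]
(A,R,X): not NE [P1→C gives 7>0]
(A,R,Y): not NE [P3→X gives 9>1]
(A,R,Z): not NE [P1→C gives 8>6; P2→Q gives 9>3; P3→X gives 9>4]
(A,S,X): not NE [P1→C gives 5>0; P3→Z gives 9>6]
(A,S,Y): not NE [P3→Z gives 9>7]
(A,S,Z): not NE [P2→Q gives 9>8]
(B,P,X): not NE [P3→Z gives 8>3]
(B,P,Y): not NE [P2→Q gives 7>6; P3→Z gives 8>7]
(B,P,Z): not NE [P2→S gives 6>5]
(B,Q,X): not NE [P2→P gives 9>2]
(B,Q,Y): not NE [P1→A gives 5>4; P3→Z gives 8>7]
(B,Q,Z): not NE [P1→C gives 12>9]
(B,R,X): not NE [P1→C gives 7>4; P2→P gives 9>1; P3→Y gives 4>1]
(B,R,Y): not NE [P2→Q gives 7>1]
(B,R,Z): not NE [P1→C gives 8>4; P2→S gives 6>3; P3→Y gives 4>1]
(B,S,X): not NE [P1→C gives 5>3; P2→P gives 9>0]
(B,S,Y): not NE [P1→A gives 9>4; P2→Q gives 7>6; P3→Z gives 9>3]
(B,S,Z): not NE [P1→A gives 8>1]
(C,P,X): not NE [P1→B gives 7>1; P2→Q gives 7>0; P3→Y gives 9>1]
(C,P,Y): not NE [P1→B gives 7>4]
(C,P,Z): not NE [P2→Q gives 9>0; P3→Y gives 9>4]
(C,Q,X): not NE [P1→B gives 6>2; P3→Z gives 10>8]
(C,Q,Y): not NE [P1→A gives 5>4; P2→P gives 7>1; P3→Z gives 10>1]
(C,Q,Z): NE
(C,R,X): not NE [P2→Q gives 7>6; P3→Z gives 8>2]
(C,R,Y): not NE [P1→B gives 5>3; P2→P gives 7>0; P3→Z gives 8>4]
(C,R,Z): not NE [P2→Q gives 9>3]
(C,S,X): not NE [P2→Q gives 7>2]
(C,S,Y): not NE [P1→A gives 9>2; P2→P gives 7>5; P3→X gives 4>1]
(C,S,Z): not NE [P1→A gives 8>1; P2→Q gives 9>7; P3→X gives 4>2]

PSNE = {(C,Q,Z)}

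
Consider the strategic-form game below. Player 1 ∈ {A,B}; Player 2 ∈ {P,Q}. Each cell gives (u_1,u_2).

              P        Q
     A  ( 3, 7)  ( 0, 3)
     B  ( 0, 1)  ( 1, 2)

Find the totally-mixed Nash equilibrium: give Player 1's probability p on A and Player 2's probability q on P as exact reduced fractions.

P1 mixes 1/5 on A; P2 mixes 1/4 on P

P1 indiff ⇒ q·3+(1-q)·0 = q·0+(1-q)·1 ⇒ q(3) = (1-q)(1) ⇒ q = 1/4
P2 indiff ⇒ p·7+(1-p)·1 = p·3+(1-p)·2 ⇒ p(4) = (1-p)(1) ⇒ p = 1/5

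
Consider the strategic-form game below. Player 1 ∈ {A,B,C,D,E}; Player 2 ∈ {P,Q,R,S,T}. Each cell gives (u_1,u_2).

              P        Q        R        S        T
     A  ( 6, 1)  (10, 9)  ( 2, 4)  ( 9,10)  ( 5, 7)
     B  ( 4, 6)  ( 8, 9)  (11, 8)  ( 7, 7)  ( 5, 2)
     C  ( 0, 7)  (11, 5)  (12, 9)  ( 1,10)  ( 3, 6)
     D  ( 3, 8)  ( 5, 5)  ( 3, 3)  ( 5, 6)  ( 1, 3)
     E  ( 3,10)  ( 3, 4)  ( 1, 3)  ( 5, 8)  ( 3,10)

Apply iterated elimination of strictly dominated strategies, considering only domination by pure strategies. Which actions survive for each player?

Remaining: P1:{A,B,C} P2:{Q,R,S}

P1 drop D (B beats it: P:4>3 Q:8>5 R:11>3 S:7>5 T:5>1)
P1 drop E (A beats it: P:6>3 Q:10>3 R:2>1 S:9>5 T:5>3)
P2 drop P (R beats it: A:4>1 B:8>6 C:9>7)
P2 drop T (S beats it: A:10>7 B:7>2 C:10>6)
P1→{A,B,C} P2→{Q,R,S}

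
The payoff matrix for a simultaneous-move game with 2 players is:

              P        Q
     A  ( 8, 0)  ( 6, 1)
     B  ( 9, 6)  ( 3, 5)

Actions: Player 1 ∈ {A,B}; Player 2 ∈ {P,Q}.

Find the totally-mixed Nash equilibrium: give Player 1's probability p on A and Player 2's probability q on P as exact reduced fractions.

P1 mixes 1/2 on A; P2 mixes 3/4 on P

P1 indiff ⇒ q·8+(1-q)·6 = q·9+(1-q)·3 ⇒ q(-1) = (1-q)(-3) ⇒ q = 3/4
P2 indiff ⇒ p·0+(1-p)·6 = p·1+(1-p)·5 ⇒ p(-1) = (1-p)(-1) ⇒ p = 1/2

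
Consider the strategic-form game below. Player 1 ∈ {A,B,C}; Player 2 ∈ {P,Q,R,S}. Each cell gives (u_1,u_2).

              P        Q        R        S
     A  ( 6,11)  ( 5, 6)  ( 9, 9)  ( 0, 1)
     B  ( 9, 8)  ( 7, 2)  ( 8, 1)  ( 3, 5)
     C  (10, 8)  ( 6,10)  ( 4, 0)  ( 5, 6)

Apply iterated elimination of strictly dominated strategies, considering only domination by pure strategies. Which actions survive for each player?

IESDS → P1:{B,C} P2:{P,Q}

P2 drop R (P beats it: A:11>9 B:8>1 C:8>0)
P1 drop A (B beats it: P:9>6 Q:7>5 S:3>0)
P2 drop S (P beats it: B:8>5 C:8>6)
P1→{B,C} P2→{P,Q}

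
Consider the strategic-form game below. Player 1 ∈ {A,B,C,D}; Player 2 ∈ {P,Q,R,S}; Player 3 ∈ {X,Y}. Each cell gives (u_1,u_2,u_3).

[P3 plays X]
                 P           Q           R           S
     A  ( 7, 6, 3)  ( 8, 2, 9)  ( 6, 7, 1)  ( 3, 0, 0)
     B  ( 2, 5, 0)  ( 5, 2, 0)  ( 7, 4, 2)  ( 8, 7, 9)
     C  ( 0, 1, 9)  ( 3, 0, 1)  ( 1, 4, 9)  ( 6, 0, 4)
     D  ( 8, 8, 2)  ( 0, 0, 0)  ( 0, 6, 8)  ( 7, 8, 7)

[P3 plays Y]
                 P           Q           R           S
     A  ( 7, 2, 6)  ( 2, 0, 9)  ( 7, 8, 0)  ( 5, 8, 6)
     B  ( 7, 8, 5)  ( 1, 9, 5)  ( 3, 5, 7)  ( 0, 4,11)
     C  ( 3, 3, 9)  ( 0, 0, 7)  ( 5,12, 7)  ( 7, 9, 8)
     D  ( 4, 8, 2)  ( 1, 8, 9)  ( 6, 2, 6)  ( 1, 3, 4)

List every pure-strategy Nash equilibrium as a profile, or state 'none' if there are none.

(A,P,X): not NE [P1→D gives 8>7; P2→R gives 7>6; P3→Y gives 6>3]
(A,P,Y): not NE [P2→S gives 8>2]
(A,Q,X): not NE [P2→R gives 7>2]
(A,Q,Y): not NE [P2→S gives 8>0]
(A,R,X): not NE [P1→B gives 7>6]
(A,R,Y): not NE [P3→X gives 1>0]
(A,S,X): not NE [P1→B gives 8>3; P2→R gives 7>0; P3→Y gives 6>0]
(A,S,Y): not NE [P1→C gives 7>5]
(B,P,X): not NE [P1→D gives 8>2; P2→S gives 7>5; P3→Y gives 5>0]
(B,P,Y): not NE [P2→Q gives 9>8]
(B,Q,X): not NE [P1→A gives 8>5; P2→S gives 7>2; P3→Y gives 5>0]
(B,Q,Y): not NE [P1→A gives 2>1]
(B,R,X): not NE [P2→S gives 7>4; P3→Y gives 7>2]
(B,R,Y): not NE [P1→A gives 7>3; P2→Q gives 9>5]
(B,S,X): not NE [P3→Y gives 11>9]
(B,S,Y): not NE [P1→C gives 7>0; P2→Q gives 9>4]
(C,P,X): not NE [P1→D gives 8>0; P2→R gives 4>1]
(C,P,Y): not NE [P1→B gives 7>3; P2→R gives 12>3]
(C,Q,X): not NE [P1→A gives 8>3; P2→R gives 4>0; P3→Y gives 7>1]
(C,Q,Y): not NE [P1→A gives 2>0; P2→R gives 12>0]
(C,R,X): not NE [P1→B gives 7>1]
(C,R,Y): not NE [P1→A gives 7>5; P3→X gives 9>7]
(C,S,X): not NE [P1→B gives 8>6; P2→R gives 4>0; P3→Y gives 8>4]
(C,S,Y): not NE [P2→R gives 12>9]
(D,P,X): NE
(D,P,Y): not NE [P1→B gives 7>4]
(D,Q,X): not NE [P1→A gives 8>0; P2→S gives 8>0; P3→Y gives 9>0]
(D,Q,Y): not NE [P1→A gives 2>1]
(D,R,X): not NE [P1→B gives 7>0; P2→S gives 8>6]
(D,R,Y): not NE [P1→A gives 7>6; P2→Q gives 8>2; P3→X gives 8>6]
(D,S,X): not NE [P1→B gives 8>7]
(D,S,Y): not NE [P1→C gives 7>1; P2→Q gives 8>3; P3→X gives 7>4]

NE set: (D,P,X)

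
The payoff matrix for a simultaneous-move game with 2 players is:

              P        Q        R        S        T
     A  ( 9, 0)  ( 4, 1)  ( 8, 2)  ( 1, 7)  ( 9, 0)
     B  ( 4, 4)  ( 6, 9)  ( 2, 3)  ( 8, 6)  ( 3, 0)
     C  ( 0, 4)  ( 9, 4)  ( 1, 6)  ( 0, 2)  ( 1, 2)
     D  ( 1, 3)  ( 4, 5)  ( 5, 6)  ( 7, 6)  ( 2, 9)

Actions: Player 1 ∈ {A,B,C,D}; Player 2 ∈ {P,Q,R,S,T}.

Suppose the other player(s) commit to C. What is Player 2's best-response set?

u_2(P vs C) = 4
u_2(Q vs C) = 4
u_2(R vs C) = 6
u_2(S vs C) = 2
u_2(T vs C) = 2
max payoff 6 at {R}

argmax u_2 = {R}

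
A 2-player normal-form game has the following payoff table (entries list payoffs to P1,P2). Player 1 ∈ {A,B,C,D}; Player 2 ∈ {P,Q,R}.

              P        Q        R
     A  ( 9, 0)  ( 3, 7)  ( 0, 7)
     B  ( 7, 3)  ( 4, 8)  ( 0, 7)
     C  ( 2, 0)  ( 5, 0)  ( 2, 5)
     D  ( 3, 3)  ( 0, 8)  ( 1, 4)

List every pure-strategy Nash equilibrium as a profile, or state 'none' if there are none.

NE set: (C,R)

(A,P): not NE [P2→R gives 7>0]
(A,Q): not NE [P1→C gives 5>3]
(A,R): not NE [P1→C gives 2>0]
(B,P): not NE [P1→A gives 9>7; P2→Q gives 8>3]
(B,Q): not NE [P1→C gives 5>4]
(B,R): not NE [P1→C gives 2>0; P2→Q gives 8>7]
(C,P): not NE [P1→A gives 9>2; P2→R gives 5>0]
(C,Q): not NE [P2→R gives 5>0]
(C,R): NE
(D,P): not NE [P1→A gives 9>3; P2→Q gives 8>3]
(D,Q): not NE [P1→C gives 5>0]
(D,R): not NE [P1→C gives 2>1; P2→Q gives 8>4]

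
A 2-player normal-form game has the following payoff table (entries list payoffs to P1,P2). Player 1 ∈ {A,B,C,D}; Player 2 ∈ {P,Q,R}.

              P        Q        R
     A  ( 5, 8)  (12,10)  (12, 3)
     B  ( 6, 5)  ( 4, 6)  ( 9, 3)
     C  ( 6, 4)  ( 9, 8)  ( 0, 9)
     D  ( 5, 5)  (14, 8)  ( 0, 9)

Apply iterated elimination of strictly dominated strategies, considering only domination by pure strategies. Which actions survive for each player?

P2 drop P (Q beats it: A:10>8 B:6>5 C:8>4 D:8>5)
P1 drop B (A beats it: Q:12>4 R:12>9)
P1 drop C (A beats it: Q:12>9 R:12>0)
P1→{A,D} P2→{Q,R}

Remaining: P1:{A,D} P2:{Q,R}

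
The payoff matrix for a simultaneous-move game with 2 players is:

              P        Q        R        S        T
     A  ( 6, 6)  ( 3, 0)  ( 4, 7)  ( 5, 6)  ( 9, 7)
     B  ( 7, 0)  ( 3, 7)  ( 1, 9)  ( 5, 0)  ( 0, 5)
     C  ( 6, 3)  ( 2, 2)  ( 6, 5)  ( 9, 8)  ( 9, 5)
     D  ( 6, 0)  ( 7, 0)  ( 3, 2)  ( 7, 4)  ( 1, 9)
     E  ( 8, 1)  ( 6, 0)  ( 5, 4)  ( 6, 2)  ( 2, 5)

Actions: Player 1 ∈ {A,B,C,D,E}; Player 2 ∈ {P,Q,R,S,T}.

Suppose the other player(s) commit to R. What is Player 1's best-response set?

u_1(A vs R) = 4
u_1(B vs R) = 1
u_1(C vs R) = 6
u_1(D vs R) = 3
u_1(E vs R) = 5
max payoff 6 at {C}

BR_1 = {C}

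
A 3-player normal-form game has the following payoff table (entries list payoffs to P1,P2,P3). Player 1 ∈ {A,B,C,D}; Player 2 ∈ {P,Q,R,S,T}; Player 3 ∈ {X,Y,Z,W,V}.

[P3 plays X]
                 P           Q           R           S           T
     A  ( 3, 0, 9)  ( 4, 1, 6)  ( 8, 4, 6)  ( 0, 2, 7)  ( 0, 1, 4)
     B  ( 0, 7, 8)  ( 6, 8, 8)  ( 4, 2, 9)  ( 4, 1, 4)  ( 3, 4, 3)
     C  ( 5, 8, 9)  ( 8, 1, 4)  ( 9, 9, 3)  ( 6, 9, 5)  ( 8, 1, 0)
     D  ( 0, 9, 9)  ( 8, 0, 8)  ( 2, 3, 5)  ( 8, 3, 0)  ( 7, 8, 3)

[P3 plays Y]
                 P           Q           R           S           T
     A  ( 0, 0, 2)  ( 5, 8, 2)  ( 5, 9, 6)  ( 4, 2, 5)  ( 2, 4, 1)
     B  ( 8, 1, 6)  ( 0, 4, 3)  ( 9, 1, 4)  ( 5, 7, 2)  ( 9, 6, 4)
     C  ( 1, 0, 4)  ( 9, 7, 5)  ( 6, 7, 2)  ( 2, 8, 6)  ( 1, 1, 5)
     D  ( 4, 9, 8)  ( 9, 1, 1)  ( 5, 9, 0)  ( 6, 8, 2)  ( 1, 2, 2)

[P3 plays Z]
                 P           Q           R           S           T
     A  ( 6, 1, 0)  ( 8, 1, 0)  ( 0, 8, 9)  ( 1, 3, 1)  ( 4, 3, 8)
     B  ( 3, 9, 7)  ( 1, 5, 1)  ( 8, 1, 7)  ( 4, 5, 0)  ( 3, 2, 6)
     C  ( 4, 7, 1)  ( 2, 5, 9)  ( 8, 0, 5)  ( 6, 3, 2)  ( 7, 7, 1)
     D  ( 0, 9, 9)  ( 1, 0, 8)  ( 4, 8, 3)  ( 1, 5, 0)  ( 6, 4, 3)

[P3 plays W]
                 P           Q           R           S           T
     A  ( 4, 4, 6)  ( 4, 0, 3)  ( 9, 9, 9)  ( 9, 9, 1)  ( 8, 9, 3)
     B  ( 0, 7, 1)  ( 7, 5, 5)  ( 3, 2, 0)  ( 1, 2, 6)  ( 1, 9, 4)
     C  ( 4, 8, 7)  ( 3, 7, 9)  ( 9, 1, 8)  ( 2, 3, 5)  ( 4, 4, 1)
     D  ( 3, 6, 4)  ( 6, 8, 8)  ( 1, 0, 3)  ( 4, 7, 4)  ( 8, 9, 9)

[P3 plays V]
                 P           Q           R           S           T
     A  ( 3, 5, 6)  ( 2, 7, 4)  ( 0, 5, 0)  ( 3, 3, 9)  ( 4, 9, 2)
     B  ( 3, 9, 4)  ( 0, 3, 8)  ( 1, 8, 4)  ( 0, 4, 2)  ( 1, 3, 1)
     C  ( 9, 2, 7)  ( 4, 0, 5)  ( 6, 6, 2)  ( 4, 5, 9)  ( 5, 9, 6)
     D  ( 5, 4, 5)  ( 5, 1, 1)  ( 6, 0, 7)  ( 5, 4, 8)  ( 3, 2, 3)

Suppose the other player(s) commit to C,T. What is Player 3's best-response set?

u_3(X vs C,T) = 0
u_3(Y vs C,T) = 5
u_3(Z vs C,T) = 1
u_3(W vs C,T) = 1
u_3(V vs C,T) = 6
max payoff 6 at {V}

P3 best: {V}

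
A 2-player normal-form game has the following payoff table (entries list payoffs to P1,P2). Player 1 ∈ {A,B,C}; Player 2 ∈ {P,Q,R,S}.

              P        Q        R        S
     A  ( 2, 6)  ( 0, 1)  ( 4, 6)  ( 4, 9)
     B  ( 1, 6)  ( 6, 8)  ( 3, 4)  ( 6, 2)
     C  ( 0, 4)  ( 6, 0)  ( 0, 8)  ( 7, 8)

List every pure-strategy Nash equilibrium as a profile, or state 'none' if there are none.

PSNE = {(B,Q), (C,S)}

(A,P): not NE [P2→S gives 9>6]
(A,Q): not NE [P1→C gives 6>0; P2→S gives 9>1]
(A,R): not NE [P2→S gives 9>6]
(A,S): not NE [P1→C gives 7>4]
(B,P): not NE [P1→A gives 2>1; P2→Q gives 8>6]
(B,Q): NE
(B,R): not NE [P1→A gives 4>3; P2→Q gives 8>4]
(B,S): not NE [P1→C gives 7>6; P2→Q gives 8>2]
(C,P): not NE [P1→A gives 2>0; P2→S gives 8>4]
(C,Q): not NE [P2→S gives 8>0]
(C,R): not NE [P1→A gives 4>0]
(C,S): NE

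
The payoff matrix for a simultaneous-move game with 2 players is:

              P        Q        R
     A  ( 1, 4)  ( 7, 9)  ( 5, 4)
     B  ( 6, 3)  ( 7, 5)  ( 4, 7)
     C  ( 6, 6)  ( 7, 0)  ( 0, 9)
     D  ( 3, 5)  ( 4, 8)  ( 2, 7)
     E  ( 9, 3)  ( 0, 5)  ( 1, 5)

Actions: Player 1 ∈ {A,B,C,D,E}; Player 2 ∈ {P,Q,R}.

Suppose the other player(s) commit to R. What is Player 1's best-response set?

P1 best: {A}

u_1(A vs R) = 5
u_1(B vs R) = 4
u_1(C vs R) = 0
u_1(D vs R) = 2
u_1(E vs R) = 1
max payoff 5 at {A}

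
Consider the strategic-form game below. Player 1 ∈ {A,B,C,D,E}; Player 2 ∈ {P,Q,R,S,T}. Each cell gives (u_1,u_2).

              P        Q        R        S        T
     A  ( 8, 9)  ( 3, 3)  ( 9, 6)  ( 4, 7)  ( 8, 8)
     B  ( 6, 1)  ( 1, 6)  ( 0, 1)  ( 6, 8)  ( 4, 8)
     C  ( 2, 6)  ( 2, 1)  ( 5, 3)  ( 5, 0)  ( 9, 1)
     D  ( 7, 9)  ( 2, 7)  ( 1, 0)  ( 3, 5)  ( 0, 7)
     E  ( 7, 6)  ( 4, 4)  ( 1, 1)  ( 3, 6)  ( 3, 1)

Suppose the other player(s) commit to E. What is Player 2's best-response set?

u_2(P vs E) = 6
u_2(Q vs E) = 4
u_2(R vs E) = 1
u_2(S vs E) = 6
u_2(T vs E) = 1
max payoff 6 at {P,S}

P2 best: {P,S}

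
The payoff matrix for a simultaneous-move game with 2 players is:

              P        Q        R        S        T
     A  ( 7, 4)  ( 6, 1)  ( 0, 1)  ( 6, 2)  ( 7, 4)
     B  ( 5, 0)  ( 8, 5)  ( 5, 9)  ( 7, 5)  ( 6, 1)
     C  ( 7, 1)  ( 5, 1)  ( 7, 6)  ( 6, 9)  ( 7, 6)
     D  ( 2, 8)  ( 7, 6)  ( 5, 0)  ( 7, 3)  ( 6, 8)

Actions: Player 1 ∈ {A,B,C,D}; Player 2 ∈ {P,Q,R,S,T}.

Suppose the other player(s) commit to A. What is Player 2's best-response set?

argmax u_2 = {P,T}

u_2(P vs A) = 4
u_2(Q vs A) = 1
u_2(R vs A) = 1
u_2(S vs A) = 2
u_2(T vs A) = 4
max payoff 4 at {P,T}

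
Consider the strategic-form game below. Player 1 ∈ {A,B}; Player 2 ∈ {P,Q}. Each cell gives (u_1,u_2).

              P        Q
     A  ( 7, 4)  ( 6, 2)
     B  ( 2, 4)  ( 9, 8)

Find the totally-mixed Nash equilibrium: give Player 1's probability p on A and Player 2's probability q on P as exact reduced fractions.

P1 indiff ⇒ q·7+(1-q)·6 = q·2+(1-q)·9 ⇒ q(5) = (1-q)(3) ⇒ q = 3/8
P2 indiff ⇒ p·4+(1-p)·4 = p·2+(1-p)·8 ⇒ p(2) = (1-p)(4) ⇒ p = 2/3

p=2/3, q=3/8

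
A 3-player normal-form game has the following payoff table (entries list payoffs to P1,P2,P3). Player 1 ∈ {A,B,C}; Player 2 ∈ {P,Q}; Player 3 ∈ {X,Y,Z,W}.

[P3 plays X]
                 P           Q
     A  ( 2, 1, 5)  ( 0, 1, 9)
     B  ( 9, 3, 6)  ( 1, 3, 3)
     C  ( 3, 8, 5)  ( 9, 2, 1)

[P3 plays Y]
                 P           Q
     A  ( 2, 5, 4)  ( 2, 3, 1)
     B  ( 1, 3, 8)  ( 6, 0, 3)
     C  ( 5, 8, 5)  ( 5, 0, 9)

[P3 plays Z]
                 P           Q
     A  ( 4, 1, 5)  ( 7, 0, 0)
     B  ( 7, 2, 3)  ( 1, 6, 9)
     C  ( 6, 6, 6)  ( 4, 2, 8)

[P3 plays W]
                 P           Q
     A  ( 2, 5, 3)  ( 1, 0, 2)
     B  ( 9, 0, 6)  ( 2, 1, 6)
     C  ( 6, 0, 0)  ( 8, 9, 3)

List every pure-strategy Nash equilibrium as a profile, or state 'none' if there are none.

(A,P,X): not NE [P1→B gives 9>2]
(A,P,Y): not NE [P1→C gives 5>2; P3→Z gives 5>4]
(A,P,Z): not NE [P1→B gives 7>4]
(A,P,W): not NE [P1→B gives 9>2; P3→Z gives 5>3]
(A,Q,X): not NE [P1→C gives 9>0]
(A,Q,Y): not NE [P1→B gives 6>2; P2→P gives 5>3; P3→X gives 9>1]
(A,Q,Z): not NE [P2→P gives 1>0; P3→X gives 9>0]
(A,Q,W): not NE [P1→C gives 8>1; P2→P gives 5>0; P3→X gives 9>2]
(B,P,X): not NE [P3→Y gives 8>6]
(B,P,Y): not NE [P1→C gives 5>1]
(B,P,Z): not NE [P2→Q gives 6>2; P3→Y gives 8>3]
(B,P,W): not NE [P2→Q gives 1>0; P3→Y gives 8>6]
(B,Q,X): not NE [P1→C gives 9>1; P3→Z gives 9>3]
(B,Q,Y): not NE [P2→P gives 3>0; P3→Z gives 9>3]
(B,Q,Z): not NE [P1→A gives 7>1]
(B,Q,W): not NE [P1→C gives 8>2; P3→Z gives 9>6]
(C,P,X): not NE [P1→B gives 9>3; P3→Z gives 6>5]
(C,P,Y): not NE [P3→Z gives 6>5]
(C,P,Z): not NE [P1→B gives 7>6]
(C,P,W): not NE [P1→B gives 9>6; P2→Q gives 9>0; P3→Z gives 6>0]
(C,Q,X): not NE [P2→P gives 8>2; P3→Y gives 9>1]
(C,Q,Y): not NE [P1→B gives 6>5; P2→P gives 8>0]
(C,Q,Z): not NE [P1→A gives 7>4; P2→P gives 6>2; P3→Y gives 9>8]
(C,Q,W): not NE [P3→Y gives 9>3]

Equilibria: none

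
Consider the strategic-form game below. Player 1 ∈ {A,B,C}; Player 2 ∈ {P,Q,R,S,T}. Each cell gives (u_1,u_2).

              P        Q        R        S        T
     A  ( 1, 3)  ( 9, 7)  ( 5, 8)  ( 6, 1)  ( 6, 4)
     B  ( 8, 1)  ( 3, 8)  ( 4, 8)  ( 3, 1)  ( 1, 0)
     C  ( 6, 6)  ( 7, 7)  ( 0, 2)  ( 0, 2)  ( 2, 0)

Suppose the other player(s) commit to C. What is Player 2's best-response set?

u_2(P vs C) = 6
u_2(Q vs C) = 7
u_2(R vs C) = 2
u_2(S vs C) = 2
u_2(T vs C) = 0
max payoff 7 at {Q}

BR_2 = {Q}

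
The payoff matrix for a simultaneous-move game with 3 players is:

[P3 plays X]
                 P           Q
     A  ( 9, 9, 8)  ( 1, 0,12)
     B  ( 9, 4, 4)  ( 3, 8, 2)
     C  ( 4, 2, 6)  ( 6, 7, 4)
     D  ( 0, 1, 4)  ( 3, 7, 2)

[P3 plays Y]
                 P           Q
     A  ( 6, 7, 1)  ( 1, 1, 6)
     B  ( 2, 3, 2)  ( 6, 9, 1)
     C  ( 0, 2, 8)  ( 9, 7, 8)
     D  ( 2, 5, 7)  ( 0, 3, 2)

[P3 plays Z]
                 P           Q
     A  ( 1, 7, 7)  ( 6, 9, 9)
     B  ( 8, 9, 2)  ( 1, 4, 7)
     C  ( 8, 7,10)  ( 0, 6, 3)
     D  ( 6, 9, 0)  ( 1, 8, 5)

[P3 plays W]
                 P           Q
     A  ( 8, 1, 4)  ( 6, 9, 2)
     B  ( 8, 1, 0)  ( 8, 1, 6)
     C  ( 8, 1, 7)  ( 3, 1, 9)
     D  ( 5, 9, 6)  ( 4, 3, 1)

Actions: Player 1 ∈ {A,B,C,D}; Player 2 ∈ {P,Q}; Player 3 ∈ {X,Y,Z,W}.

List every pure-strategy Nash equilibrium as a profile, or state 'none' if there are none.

(A,P,X): NE
(A,P,Y): not NE [P3→X gives 8>1]
(A,P,Z): not NE [P1→C gives 8>1; P2→Q gives 9>7; P3→X gives 8>7]
(A,P,W): not NE [P2→Q gives 9>1; P3→X gives 8>4]
(A,Q,X): not NE [P1→C gives 6>1; P2→P gives 9>0]
(A,Q,Y): not NE [P1→C gives 9>1; P2→P gives 7>1; P3→X gives 12>6]
(A,Q,Z): not NE [P3→X gives 12>9]
(A,Q,W): not NE [P1→B gives 8>6; P3→X gives 12>2]
(B,P,X): not NE [P2→Q gives 8>4]
(B,P,Y): not NE [P1→A gives 6>2; P2→Q gives 9>3; P3→X gives 4>2]
(B,P,Z): not NE [P3→X gives 4>2]
(B,P,W): not NE [P3→X gives 4>0]
(B,Q,X): not NE [P1→C gives 6>3; P3→Z gives 7>2]
(B,Q,Y): not NE [P1→C gives 9>6; P3→Z gives 7>1]
(B,Q,Z): not NE [P1→A gives 6>1; P2→P gives 9>4]
(B,Q,W): not NE [P3→Z gives 7>6]
(C,P,X): not NE [P1→B gives 9>4; P2→Q gives 7>2; P3→Z gives 10>6]
(C,P,Y): not NE [P1→A gives 6>0; P2→Q gives 7>2; P3→Z gives 10>8]
(C,P,Z): NE
(C,P,W): not NE [P3→Z gives 10>7]
(C,Q,X): not NE [P3→W gives 9>4]
(C,Q,Y): not NE [P3→W gives 9>8]
(C,Q,Z): not NE [P1→A gives 6>0; P2→P gives 7>6; P3→W gives 9>3]
(C,Q,W): not NE [P1→B gives 8>3]
(D,P,X): not NE [P1→B gives 9>0; P2→Q gives 7>1; P3→Y gives 7>4]
(D,P,Y): not NE [P1→A gives 6>2]
(D,P,Z): not NE [P1→C gives 8>6; P3→Y gives 7>0]
(D,P,W): not NE [P1→C gives 8>5; P3→Y gives 7>6]
(D,Q,X): not NE [P1→C gives 6>3; P3→Z gives 5>2]
(D,Q,Y): not NE [P1→C gives 9>0; P2→P gives 5>3; P3→Z gives 5>2]
(D,Q,Z): not NE [P1→A gives 6>1; P2→P gives 9>8]
(D,Q,W): not NE [P1→B gives 8>4; P2→P gives 9>3; P3→Z gives 5>1]

NE set: (A,P,X), (C,P,Z)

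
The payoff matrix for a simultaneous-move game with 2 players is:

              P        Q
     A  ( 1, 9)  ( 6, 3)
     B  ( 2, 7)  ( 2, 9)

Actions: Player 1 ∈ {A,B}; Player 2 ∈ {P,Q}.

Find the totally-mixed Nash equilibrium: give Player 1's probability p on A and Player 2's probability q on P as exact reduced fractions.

P1 indiff ⇒ q·1+(1-q)·6 = q·2+(1-q)·2 ⇒ q(-1) = (1-q)(-4) ⇒ q = 4/5
P2 indiff ⇒ p·9+(1-p)·7 = p·3+(1-p)·9 ⇒ p(6) = (1-p)(2) ⇒ p = 1/4

p=1/4, q=4/5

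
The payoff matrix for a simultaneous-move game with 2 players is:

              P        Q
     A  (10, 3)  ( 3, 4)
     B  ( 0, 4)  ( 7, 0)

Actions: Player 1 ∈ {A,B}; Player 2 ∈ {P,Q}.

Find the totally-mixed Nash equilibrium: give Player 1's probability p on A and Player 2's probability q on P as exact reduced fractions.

P1 mixes 4/5 on A; P2 mixes 2/7 on P

P1 indiff ⇒ q·10+(1-q)·3 = q·0+(1-q)·7 ⇒ q(10) = (1-q)(4) ⇒ q = 2/7
P2 indiff ⇒ p·3+(1-p)·4 = p·4+(1-p)·0 ⇒ p(-1) = (1-p)(-4) ⇒ p = 4/5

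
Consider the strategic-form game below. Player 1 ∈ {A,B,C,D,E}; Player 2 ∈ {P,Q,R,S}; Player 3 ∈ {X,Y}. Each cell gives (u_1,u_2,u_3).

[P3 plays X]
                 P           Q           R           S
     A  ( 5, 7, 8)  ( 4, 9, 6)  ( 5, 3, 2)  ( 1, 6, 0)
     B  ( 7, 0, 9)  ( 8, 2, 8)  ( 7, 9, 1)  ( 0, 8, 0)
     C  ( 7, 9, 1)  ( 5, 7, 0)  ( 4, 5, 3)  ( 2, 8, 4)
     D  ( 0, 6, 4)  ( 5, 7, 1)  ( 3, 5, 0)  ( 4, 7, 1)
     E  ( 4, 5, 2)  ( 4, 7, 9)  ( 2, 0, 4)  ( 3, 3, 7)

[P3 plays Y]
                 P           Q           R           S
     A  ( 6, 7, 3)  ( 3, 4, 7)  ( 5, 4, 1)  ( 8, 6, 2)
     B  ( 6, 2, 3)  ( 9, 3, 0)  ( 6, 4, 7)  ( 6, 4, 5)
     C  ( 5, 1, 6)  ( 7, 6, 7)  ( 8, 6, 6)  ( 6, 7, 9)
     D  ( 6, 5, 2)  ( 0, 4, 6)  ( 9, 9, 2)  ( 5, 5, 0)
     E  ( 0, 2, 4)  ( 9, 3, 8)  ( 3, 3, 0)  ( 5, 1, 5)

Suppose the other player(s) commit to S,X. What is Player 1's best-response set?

u_1(A vs S,X) = 1
u_1(B vs S,X) = 0
u_1(C vs S,X) = 2
u_1(D vs S,X) = 4
u_1(E vs S,X) = 3
max payoff 4 at {D}

BR_1 = {D}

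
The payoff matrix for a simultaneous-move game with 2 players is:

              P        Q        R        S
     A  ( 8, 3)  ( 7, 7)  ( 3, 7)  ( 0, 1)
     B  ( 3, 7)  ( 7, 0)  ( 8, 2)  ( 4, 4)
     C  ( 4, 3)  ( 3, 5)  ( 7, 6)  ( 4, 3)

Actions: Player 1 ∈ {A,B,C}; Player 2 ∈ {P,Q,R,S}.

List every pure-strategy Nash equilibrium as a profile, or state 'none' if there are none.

Nash profiles: (A,Q)

(A,P): not NE [P2→R gives 7>3]
(A,Q): NE
(A,R): not NE [P1→B gives 8>3]
(A,S): not NE [P1→C gives 4>0; P2→R gives 7>1]
(B,P): not NE [P1→A gives 8>3]
(B,Q): not NE [P2→P gives 7>0]
(B,R): not NE [P2→P gives 7>2]
(B,S): not NE [P2→P gives 7>4]
(C,P): not NE [P1→A gives 8>4; P2→R gives 6>3]
(C,Q): not NE [P1→B gives 7>3; P2→R gives 6>5]
(C,R): not NE [P1→B gives 8>7]
(C,S): not NE [P2→R gives 6>3]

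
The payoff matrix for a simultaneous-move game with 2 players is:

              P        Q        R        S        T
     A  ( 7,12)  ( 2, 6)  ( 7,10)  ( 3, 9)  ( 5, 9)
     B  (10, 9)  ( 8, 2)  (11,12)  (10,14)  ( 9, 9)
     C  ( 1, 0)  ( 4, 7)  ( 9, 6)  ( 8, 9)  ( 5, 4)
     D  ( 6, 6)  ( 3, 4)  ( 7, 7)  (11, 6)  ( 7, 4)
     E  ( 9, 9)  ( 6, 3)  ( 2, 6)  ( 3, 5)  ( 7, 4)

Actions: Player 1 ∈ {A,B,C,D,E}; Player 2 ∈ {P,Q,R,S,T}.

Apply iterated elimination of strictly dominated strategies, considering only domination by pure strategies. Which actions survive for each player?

P1 drop A (B beats it: P:10>7 Q:8>2 R:11>7 S:10>3 T:9>5)
P1 drop C (B beats it: P:10>1 Q:8>4 R:11>9 S:10>8 T:9>5)
P1 drop E (B beats it: P:10>9 Q:8>6 R:11>2 S:10>3 T:9>7)
P2 drop P (R beats it: B:12>9 D:7>6)
P2 drop Q (R beats it: B:12>2 D:7>4)
P2 drop T (R beats it: B:12>9 D:7>4)
P1→{B,D} P2→{R,S}

Remaining: P1:{B,D} P2:{R,S}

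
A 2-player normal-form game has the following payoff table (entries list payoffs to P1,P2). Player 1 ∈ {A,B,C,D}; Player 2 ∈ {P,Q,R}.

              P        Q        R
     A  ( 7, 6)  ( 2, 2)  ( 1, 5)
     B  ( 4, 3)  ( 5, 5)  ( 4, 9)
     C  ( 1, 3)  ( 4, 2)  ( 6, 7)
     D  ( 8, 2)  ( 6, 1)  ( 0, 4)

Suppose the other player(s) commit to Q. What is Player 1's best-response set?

u_1(A vs Q) = 2
u_1(B vs Q) = 5
u_1(C vs Q) = 4
u_1(D vs Q) = 6
max payoff 6 at {D}

argmax u_1 = {D}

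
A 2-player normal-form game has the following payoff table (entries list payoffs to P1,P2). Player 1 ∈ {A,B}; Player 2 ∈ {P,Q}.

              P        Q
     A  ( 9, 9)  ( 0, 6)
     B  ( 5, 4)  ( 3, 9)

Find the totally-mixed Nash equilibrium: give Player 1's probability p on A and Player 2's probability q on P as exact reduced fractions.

p=5/8, q=3/7

P1 indiff ⇒ q·9+(1-q)·0 = q·5+(1-q)·3 ⇒ q(4) = (1-q)(3) ⇒ q = 3/7
P2 indiff ⇒ p·9+(1-p)·4 = p·6+(1-p)·9 ⇒ p(3) = (1-p)(5) ⇒ p = 5/8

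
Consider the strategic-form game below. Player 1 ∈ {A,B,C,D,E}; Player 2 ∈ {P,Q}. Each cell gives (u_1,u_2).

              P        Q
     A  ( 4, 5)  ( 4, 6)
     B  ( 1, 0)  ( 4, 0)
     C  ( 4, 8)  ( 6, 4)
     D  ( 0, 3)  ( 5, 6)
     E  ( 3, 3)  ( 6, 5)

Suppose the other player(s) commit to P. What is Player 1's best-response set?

u_1(A vs P) = 4
u_1(B vs P) = 1
u_1(C vs P) = 4
u_1(D vs P) = 0
u_1(E vs P) = 3
max payoff 4 at {A,C}

P1 best: {A,C}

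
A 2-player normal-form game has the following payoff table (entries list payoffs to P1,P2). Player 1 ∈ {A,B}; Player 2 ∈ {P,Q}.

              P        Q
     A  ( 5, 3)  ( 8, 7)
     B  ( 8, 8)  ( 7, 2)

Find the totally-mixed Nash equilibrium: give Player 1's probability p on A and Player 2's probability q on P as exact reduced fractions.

P1 indiff ⇒ q·5+(1-q)·8 = q·8+(1-q)·7 ⇒ q(-3) = (1-q)(-1) ⇒ q = 1/4
P2 indiff ⇒ p·3+(1-p)·8 = p·7+(1-p)·2 ⇒ p(-4) = (1-p)(-6) ⇒ p = 3/5

P1 mixes 3/5 on A; P2 mixes 1/4 on P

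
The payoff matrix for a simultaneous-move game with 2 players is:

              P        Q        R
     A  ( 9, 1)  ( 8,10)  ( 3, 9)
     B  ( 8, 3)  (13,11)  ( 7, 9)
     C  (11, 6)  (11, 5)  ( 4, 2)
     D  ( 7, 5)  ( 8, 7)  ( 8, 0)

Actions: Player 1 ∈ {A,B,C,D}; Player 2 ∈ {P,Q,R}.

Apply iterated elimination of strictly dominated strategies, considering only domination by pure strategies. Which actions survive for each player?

P1 drop A (C beats it: P:11>9 Q:11>8 R:4>3)
P2 drop R (Q beats it: B:11>9 C:5>2 D:7>0)
P1 drop D (B beats it: P:8>7 Q:13>8)
P1→{B,C} P2→{P,Q}

Remaining: P1:{B,C} P2:{P,Q}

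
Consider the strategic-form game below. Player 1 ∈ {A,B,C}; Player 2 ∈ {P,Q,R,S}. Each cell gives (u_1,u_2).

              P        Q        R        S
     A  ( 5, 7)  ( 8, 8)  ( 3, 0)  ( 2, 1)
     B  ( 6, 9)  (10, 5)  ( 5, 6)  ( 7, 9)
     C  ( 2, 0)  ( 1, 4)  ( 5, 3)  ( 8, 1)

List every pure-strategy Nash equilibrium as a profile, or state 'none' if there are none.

(A,P): not NE [P1→B gives 6>5; P2→Q gives 8>7]
(A,Q): not NE [P1→B gives 10>8]
(A,R): not NE [P1→C gives 5>3; P2→Q gives 8>0]
(A,S): not NE [P1→C gives 8>2; P2→Q gives 8>1]
(B,P): NE
(B,Q): not NE [P2→S gives 9>5]
(B,R): not NE [P2→S gives 9>6]
(B,S): not NE [P1→C gives 8>7]
(C,P): not NE [P1→B gives 6>2; P2→Q gives 4>0]
(C,Q): not NE [P1→B gives 10>1]
(C,R): not NE [P2→Q gives 4>3]
(C,S): not NE [P2→Q gives 4>1]

PSNE = {(B,P)}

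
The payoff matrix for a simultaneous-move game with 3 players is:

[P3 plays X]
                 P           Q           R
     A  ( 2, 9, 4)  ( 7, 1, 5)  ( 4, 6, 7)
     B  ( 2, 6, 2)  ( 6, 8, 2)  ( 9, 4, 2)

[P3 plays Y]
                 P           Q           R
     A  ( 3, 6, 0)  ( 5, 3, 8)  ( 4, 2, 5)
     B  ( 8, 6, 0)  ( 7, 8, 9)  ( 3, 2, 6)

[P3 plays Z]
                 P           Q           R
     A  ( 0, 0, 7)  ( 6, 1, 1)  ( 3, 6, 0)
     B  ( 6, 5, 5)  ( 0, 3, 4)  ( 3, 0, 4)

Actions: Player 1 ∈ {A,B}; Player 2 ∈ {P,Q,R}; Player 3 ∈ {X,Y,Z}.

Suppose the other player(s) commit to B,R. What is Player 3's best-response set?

P3 best: {Y}

u_3(X vs B,R) = 2
u_3(Y vs B,R) = 6
u_3(Z vs B,R) = 4
max payoff 6 at {Y}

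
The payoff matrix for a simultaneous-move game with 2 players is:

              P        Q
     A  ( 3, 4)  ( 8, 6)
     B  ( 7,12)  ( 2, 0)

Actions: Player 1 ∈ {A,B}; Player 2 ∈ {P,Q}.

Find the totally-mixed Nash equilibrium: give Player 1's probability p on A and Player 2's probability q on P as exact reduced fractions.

P1 indiff ⇒ q·3+(1-q)·8 = q·7+(1-q)·2 ⇒ q(-4) = (1-q)(-6) ⇒ q = 3/5
P2 indiff ⇒ p·4+(1-p)·12 = p·6+(1-p)·0 ⇒ p(-2) = (1-p)(-12) ⇒ p = 6/7

p=6/7, q=3/5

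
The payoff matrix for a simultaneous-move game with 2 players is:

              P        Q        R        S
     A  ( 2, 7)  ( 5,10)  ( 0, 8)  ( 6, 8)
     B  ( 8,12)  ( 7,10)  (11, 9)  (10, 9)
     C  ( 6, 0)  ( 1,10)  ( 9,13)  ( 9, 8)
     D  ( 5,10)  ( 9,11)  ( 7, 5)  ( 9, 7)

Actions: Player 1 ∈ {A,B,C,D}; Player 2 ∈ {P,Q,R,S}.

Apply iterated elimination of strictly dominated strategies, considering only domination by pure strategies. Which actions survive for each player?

Survivors P1:{B,D} P2:{P,Q}

P1 drop A (B beats it: P:8>2 Q:7>5 R:11>0 S:10>6)
P1 drop C (B beats it: P:8>6 Q:7>1 R:11>9 S:10>9)
P2 drop R (P beats it: B:12>9 D:10>5)
P2 drop S (P beats it: B:12>9 D:10>7)
P1→{B,D} P2→{P,Q}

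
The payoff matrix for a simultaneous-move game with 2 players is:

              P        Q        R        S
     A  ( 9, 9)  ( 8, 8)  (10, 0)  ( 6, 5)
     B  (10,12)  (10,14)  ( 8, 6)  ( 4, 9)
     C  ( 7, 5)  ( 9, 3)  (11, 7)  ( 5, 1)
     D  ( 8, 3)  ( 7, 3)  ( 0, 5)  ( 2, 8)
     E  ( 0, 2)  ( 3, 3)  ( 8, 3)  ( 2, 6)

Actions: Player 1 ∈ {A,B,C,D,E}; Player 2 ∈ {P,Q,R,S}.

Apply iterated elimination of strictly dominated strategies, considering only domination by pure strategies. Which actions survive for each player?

Remaining: P1:{A,B,C} P2:{P,Q,R}

P1 drop D (A beats it: P:9>8 Q:8>7 R:10>0 S:6>2)
P1 drop E (A beats it: P:9>0 Q:8>3 R:10>8 S:6>2)
P2 drop S (P beats it: A:9>5 B:12>9 C:5>1)
P1→{A,B,C} P2→{P,Q,R}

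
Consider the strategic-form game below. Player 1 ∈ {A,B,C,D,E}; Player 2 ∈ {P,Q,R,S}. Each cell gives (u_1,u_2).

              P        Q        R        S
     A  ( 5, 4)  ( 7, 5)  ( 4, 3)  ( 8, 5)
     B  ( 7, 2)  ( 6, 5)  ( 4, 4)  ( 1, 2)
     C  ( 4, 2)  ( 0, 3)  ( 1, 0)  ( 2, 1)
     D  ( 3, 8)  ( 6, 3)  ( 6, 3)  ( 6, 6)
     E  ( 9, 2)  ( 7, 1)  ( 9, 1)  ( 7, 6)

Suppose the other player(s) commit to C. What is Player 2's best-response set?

u_2(P vs C) = 2
u_2(Q vs C) = 3
u_2(R vs C) = 0
u_2(S vs C) = 1
max payoff 3 at {Q}

BR_2 = {Q}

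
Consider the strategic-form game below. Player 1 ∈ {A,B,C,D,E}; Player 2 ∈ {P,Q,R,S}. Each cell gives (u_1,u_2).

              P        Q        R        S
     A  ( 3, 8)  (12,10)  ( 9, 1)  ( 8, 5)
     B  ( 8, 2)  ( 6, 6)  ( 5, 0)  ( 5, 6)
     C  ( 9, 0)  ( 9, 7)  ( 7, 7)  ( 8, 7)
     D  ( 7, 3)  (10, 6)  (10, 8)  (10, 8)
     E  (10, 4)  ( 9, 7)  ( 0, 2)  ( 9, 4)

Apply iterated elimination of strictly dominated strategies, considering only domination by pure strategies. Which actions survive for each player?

Survivors P1:{A,D} P2:{Q,R,S}

P1 drop B (C beats it: P:9>8 Q:9>6 R:7>5 S:8>5)
P2 drop P (Q beats it: A:10>8 C:7>0 D:6>3 E:7>4)
P1 drop C (D beats it: Q:10>9 R:10>7 S:10>8)
P1 drop E (D beats it: Q:10>9 R:10>0 S:10>9)
P1→{A,D} P2→{Q,R,S}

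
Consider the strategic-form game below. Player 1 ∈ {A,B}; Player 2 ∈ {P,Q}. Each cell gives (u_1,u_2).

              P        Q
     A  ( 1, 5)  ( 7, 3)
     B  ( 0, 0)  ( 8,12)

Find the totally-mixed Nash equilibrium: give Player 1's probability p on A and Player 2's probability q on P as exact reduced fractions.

P1 mixes 6/7 on A; P2 mixes 1/2 on P

P1 indiff ⇒ q·1+(1-q)·7 = q·0+(1-q)·8 ⇒ q(1) = (1-q)(1) ⇒ q = 1/2
P2 indiff ⇒ p·5+(1-p)·0 = p·3+(1-p)·12 ⇒ p(2) = (1-p)(12) ⇒ p = 6/7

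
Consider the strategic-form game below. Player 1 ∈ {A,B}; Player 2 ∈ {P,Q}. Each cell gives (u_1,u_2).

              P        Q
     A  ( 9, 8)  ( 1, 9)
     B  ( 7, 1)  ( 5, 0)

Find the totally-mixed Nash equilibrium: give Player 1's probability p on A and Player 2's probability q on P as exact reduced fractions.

P1 mixes 1/2 on A; P2 mixes 2/3 on P

P1 indiff ⇒ q·9+(1-q)·1 = q·7+(1-q)·5 ⇒ q(2) = (1-q)(4) ⇒ q = 2/3
P2 indiff ⇒ p·8+(1-p)·1 = p·9+(1-p)·0 ⇒ p(-1) = (1-p)(-1) ⇒ p = 1/2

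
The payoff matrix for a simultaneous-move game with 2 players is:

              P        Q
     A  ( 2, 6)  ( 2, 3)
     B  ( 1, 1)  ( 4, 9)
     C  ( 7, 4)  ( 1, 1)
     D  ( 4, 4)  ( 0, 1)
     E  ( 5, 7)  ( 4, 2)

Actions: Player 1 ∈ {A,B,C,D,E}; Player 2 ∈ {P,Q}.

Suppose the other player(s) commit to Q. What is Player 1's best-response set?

argmax u_1 = {B,E}

u_1(A vs Q) = 2
u_1(B vs Q) = 4
u_1(C vs Q) = 1
u_1(D vs Q) = 0
u_1(E vs Q) = 4
max payoff 4 at {B,E}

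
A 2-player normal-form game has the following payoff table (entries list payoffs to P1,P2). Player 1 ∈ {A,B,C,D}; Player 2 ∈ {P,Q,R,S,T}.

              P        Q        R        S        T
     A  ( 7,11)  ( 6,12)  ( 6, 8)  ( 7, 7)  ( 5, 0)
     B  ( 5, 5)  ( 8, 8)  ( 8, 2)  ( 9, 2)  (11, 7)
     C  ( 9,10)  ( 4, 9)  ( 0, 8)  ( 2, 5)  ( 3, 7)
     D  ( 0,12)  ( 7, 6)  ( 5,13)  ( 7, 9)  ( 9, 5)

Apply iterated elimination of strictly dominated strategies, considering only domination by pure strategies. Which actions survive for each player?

Remaining: P1:{A,B,C} P2:{P,Q}

P1 drop D (B beats it: P:5>0 Q:8>7 R:8>5 S:9>7 T:11>9)
P2 drop R (P beats it: A:11>8 B:5>2 C:10>8)
P2 drop S (P beats it: A:11>7 B:5>2 C:10>5)
P2 drop T (Q beats it: A:12>0 B:8>7 C:9>7)
P1→{A,B,C} P2→{P,Q}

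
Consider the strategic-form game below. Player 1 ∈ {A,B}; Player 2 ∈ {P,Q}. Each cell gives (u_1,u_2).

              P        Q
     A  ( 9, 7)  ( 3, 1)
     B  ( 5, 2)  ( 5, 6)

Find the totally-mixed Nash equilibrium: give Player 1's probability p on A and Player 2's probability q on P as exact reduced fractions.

(p,q) = (2/5, 1/3)

P1 indiff ⇒ q·9+(1-q)·3 = q·5+(1-q)·5 ⇒ q(4) = (1-q)(2) ⇒ q = 1/3
P2 indiff ⇒ p·7+(1-p)·2 = p·1+(1-p)·6 ⇒ p(6) = (1-p)(4) ⇒ p = 2/5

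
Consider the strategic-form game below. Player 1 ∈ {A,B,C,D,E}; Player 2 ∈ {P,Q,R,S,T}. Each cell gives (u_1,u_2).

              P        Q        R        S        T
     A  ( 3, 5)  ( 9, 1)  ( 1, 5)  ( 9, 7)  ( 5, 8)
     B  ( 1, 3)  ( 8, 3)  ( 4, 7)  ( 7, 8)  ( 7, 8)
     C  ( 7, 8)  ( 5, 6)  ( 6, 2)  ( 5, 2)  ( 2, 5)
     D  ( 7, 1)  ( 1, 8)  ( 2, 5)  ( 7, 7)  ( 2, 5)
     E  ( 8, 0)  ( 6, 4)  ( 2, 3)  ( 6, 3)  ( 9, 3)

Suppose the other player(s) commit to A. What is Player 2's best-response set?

BR_2 = {T}

u_2(P vs A) = 5
u_2(Q vs A) = 1
u_2(R vs A) = 5
u_2(S vs A) = 7
u_2(T vs A) = 8
max payoff 8 at {T}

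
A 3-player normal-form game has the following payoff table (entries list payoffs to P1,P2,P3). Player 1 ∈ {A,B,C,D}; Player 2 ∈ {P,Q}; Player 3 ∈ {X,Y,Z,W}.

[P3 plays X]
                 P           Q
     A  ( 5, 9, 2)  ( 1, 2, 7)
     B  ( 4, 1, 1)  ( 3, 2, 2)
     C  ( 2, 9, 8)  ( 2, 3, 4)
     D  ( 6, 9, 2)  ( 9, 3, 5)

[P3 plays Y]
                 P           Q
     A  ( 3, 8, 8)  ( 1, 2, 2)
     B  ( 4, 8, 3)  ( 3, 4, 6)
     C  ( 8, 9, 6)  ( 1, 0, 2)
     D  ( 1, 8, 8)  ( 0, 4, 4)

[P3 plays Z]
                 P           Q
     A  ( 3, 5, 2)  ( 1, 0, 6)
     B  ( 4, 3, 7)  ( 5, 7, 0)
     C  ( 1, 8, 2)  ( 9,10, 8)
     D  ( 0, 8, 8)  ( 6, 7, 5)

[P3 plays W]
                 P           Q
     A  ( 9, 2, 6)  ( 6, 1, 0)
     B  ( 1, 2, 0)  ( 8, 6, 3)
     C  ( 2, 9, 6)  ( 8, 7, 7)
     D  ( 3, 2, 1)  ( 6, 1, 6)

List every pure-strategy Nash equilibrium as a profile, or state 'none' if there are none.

PSNE = {(C,Q,Z)}

(A,P,X): not NE [P1→D gives 6>5; P3→Y gives 8>2]
(A,P,Y): not NE [P1→C gives 8>3]
(A,P,Z): not NE [P1→B gives 4>3; P3→Y gives 8>2]
(A,P,W): not NE [P3→Y gives 8>6]
(A,Q,X): not NE [P1→D gives 9>1; P2→P gives 9>2]
(A,Q,Y): not NE [P1→B gives 3>1; P2→P gives 8>2; P3→X gives 7>2]
(A,Q,Z): not NE [P1→C gives 9>1; P2→P gives 5>0; P3→X gives 7>6]
(A,Q,W): not NE [P1→C gives 8>6; P2→P gives 2>1; P3→X gives 7>0]
(B,P,X): not NE [P1→D gives 6>4; P2→Q gives 2>1; P3→Z gives 7>1]
(B,P,Y): not NE [P1→C gives 8>4; P3→Z gives 7>3]
(B,P,Z): not NE [P2→Q gives 7>3]
(B,P,W): not NE [P1→A gives 9>1; P2→Q gives 6>2; P3→Z gives 7>0]
(B,Q,X): not NE [P1→D gives 9>3; P3→Y gives 6>2]
(B,Q,Y): not NE [P2→P gives 8>4]
(B,Q,Z): not NE [P1→C gives 9>5; P3→Y gives 6>0]
(B,Q,W): not NE [P3→Y gives 6>3]
(C,P,X): not NE [P1→D gives 6>2]
(C,P,Y): not NE [P3→X gives 8>6]
(C,P,Z): not NE [P1→B gives 4>1; P2→Q gives 10>8; P3→X gives 8>2]
(C,P,W): not NE [P1→A gives 9>2; P3→X gives 8>6]
(C,Q,X): not NE [P1→D gives 9>2; P2→P gives 9>3; P3→Z gives 8>4]
(C,Q,Y): not NE [P1→B gives 3>1; P2→P gives 9>0; P3→Z gives 8>2]
(C,Q,Z): NE
(C,Q,W): not NE [P2→P gives 9>7; P3→Z gives 8>7]
(D,P,X): not NE [P3→Z gives 8>2]
(D,P,Y): not NE [P1→C gives 8>1]
(D,P,Z): not NE [P1→B gives 4>0]
(D,P,W): not NE [P1→A gives 9>3; P3→Z gives 8>1]
(D,Q,X): not NE [P2→P gives 9>3; P3→W gives 6>5]
(D,Q,Y): not NE [P1→B gives 3>0; P2→P gives 8>4; P3→W gives 6>4]
(D,Q,Z): not NE [P1→C gives 9>6; P2→P gives 8>7; P3→W gives 6>5]
(D,Q,W): not NE [P1→C gives 8>6; P2→P gives 2>1]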